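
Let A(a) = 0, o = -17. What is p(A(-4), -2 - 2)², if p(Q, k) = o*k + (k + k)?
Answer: 3600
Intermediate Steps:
p(Q, k) = -15*k (p(Q, k) = -17*k + (k + k) = -17*k + 2*k = -15*k)
p(A(-4), -2 - 2)² = (-15*(-2 - 2))² = (-15*(-4))² = 60² = 3600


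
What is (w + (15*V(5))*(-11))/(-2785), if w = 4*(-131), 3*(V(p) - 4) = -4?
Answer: 964/2785 ≈ 0.34614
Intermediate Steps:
V(p) = 8/3 (V(p) = 4 + (⅓)*(-4) = 4 - 4/3 = 8/3)
w = -524
(w + (15*V(5))*(-11))/(-2785) = (-524 + (15*(8/3))*(-11))/(-2785) = (-524 + 40*(-11))*(-1/2785) = (-524 - 440)*(-1/2785) = -964*(-1/2785) = 964/2785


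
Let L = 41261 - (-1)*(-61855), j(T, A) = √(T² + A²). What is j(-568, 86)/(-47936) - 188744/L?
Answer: 94372/10297 - √82505/23968 ≈ 9.1530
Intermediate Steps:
j(T, A) = √(A² + T²)
L = -20594 (L = 41261 - 1*61855 = 41261 - 61855 = -20594)
j(-568, 86)/(-47936) - 188744/L = √(86² + (-568)²)/(-47936) - 188744/(-20594) = √(7396 + 322624)*(-1/47936) - 188744*(-1/20594) = √330020*(-1/47936) + 94372/10297 = (2*√82505)*(-1/47936) + 94372/10297 = -√82505/23968 + 94372/10297 = 94372/10297 - √82505/23968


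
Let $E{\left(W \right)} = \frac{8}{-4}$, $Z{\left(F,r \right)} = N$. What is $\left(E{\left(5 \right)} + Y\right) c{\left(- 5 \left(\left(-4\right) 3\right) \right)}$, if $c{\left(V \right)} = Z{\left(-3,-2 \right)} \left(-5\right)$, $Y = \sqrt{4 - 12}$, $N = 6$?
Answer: $60 - 60 i \sqrt{2} \approx 60.0 - 84.853 i$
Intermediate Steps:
$Z{\left(F,r \right)} = 6$
$Y = 2 i \sqrt{2}$ ($Y = \sqrt{-8} = 2 i \sqrt{2} \approx 2.8284 i$)
$c{\left(V \right)} = -30$ ($c{\left(V \right)} = 6 \left(-5\right) = -30$)
$E{\left(W \right)} = -2$ ($E{\left(W \right)} = 8 \left(- \frac{1}{4}\right) = -2$)
$\left(E{\left(5 \right)} + Y\right) c{\left(- 5 \left(\left(-4\right) 3\right) \right)} = \left(-2 + 2 i \sqrt{2}\right) \left(-30\right) = 60 - 60 i \sqrt{2}$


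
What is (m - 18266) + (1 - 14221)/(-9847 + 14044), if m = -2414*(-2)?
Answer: -18804502/1399 ≈ -13441.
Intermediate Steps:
m = 4828
(m - 18266) + (1 - 14221)/(-9847 + 14044) = (4828 - 18266) + (1 - 14221)/(-9847 + 14044) = -13438 - 14220/4197 = -13438 - 14220*1/4197 = -13438 - 4740/1399 = -18804502/1399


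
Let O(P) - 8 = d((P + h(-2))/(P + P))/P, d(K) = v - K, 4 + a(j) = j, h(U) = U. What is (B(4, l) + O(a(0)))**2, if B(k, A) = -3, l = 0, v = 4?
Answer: 4489/256 ≈ 17.535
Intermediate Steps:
a(j) = -4 + j
d(K) = 4 - K
O(P) = 8 + (4 - (-2 + P)/(2*P))/P (O(P) = 8 + (4 - (P - 2)/(P + P))/P = 8 + (4 - (-2 + P)/(2*P))/P)
(B(4, l) + O(a(0)))**2 = (-3 + (8 + (-4 + 0)**(-2) + 7/(2*(-4 + 0))))**2 = (-3 + (8 + (-4)**(-2) + (7/2)/(-4)))**2 = (-3 + (8 + 1/16 + (7/2)*(-1/4)))**2 = (-3 + (8 + 1/16 - 7/8))**2 = (-3 + 115/16)**2 = (67/16)**2 = 4489/256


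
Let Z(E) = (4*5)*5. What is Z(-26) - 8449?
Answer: -8349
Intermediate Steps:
Z(E) = 100 (Z(E) = 20*5 = 100)
Z(-26) - 8449 = 100 - 8449 = -8349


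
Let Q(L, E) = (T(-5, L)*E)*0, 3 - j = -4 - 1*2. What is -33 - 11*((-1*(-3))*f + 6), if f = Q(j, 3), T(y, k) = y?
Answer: -99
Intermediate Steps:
j = 9 (j = 3 - (-4 - 1*2) = 3 - (-4 - 2) = 3 - 1*(-6) = 3 + 6 = 9)
Q(L, E) = 0 (Q(L, E) = -5*E*0 = 0)
f = 0
-33 - 11*((-1*(-3))*f + 6) = -33 - 11*(-1*(-3)*0 + 6) = -33 - 11*(3*0 + 6) = -33 - 11*(0 + 6) = -33 - 11*6 = -33 - 66 = -99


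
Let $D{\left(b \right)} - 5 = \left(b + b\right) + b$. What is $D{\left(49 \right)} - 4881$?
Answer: $-4729$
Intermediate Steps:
$D{\left(b \right)} = 5 + 3 b$ ($D{\left(b \right)} = 5 + \left(\left(b + b\right) + b\right) = 5 + \left(2 b + b\right) = 5 + 3 b$)
$D{\left(49 \right)} - 4881 = \left(5 + 3 \cdot 49\right) - 4881 = \left(5 + 147\right) - 4881 = 152 - 4881 = -4729$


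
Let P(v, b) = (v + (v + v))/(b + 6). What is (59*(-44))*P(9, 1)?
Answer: -70092/7 ≈ -10013.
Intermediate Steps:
P(v, b) = 3*v/(6 + b) (P(v, b) = (v + 2*v)/(6 + b) = (3*v)/(6 + b) = 3*v/(6 + b))
(59*(-44))*P(9, 1) = (59*(-44))*(3*9/(6 + 1)) = -7788*9/7 = -2596*27/7 = -70092/7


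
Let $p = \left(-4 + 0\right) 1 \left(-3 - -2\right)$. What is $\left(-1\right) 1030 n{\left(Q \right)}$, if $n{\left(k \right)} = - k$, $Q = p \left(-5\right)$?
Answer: $-20600$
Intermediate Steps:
$p = 4$ ($p = \left(-4\right) 1 \left(-3 + 2\right) = \left(-4\right) \left(-1\right) = 4$)
$Q = -20$ ($Q = 4 \left(-5\right) = -20$)
$\left(-1\right) 1030 n{\left(Q \right)} = \left(-1\right) 1030 \left(\left(-1\right) \left(-20\right)\right) = \left(-1030\right) 20 = -20600$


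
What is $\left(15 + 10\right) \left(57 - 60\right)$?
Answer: $-75$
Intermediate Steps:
$\left(15 + 10\right) \left(57 - 60\right) = 25 \left(57 - 60\right) = 25 \left(-3\right) = -75$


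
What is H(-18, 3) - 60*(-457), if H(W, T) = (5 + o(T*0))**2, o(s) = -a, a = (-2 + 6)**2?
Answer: 27541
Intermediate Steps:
a = 16 (a = 4**2 = 16)
o(s) = -16 (o(s) = -1*16 = -16)
H(W, T) = 121 (H(W, T) = (5 - 16)**2 = (-11)**2 = 121)
H(-18, 3) - 60*(-457) = 121 - 60*(-457) = 121 + 27420 = 27541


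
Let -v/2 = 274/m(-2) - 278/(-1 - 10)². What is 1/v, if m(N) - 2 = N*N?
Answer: -363/31486 ≈ -0.011529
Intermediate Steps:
m(N) = 2 + N² (m(N) = 2 + N*N = 2 + N²)
v = -31486/363 (v = -2*(274/(2 + (-2)²) - 278/(-1 - 10)²) = -2*(274/(2 + 4) - 278/((-11)²)) = -2*(274/6 - 278/121) = -2*(274*(⅙) - 278*1/121) = -2*(137/3 - 278/121) = -2*15743/363 = -31486/363 ≈ -86.738)
1/v = 1/(-31486/363) = -363/31486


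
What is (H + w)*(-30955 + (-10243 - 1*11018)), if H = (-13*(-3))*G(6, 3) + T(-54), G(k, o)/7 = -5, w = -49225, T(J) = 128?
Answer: 2634923792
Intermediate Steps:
G(k, o) = -35 (G(k, o) = 7*(-5) = -35)
H = -1237 (H = -13*(-3)*(-35) + 128 = 39*(-35) + 128 = -1365 + 128 = -1237)
(H + w)*(-30955 + (-10243 - 1*11018)) = (-1237 - 49225)*(-30955 + (-10243 - 1*11018)) = -50462*(-30955 + (-10243 - 11018)) = -50462*(-30955 - 21261) = -50462*(-52216) = 2634923792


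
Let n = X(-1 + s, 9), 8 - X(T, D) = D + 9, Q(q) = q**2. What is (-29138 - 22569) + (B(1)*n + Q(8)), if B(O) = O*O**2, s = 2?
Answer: -51653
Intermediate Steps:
B(O) = O**3
X(T, D) = -1 - D (X(T, D) = 8 - (D + 9) = 8 - (9 + D) = 8 + (-9 - D) = -1 - D)
n = -10 (n = -1 - 1*9 = -1 - 9 = -10)
(-29138 - 22569) + (B(1)*n + Q(8)) = (-29138 - 22569) + (1**3*(-10) + 8**2) = -51707 + (1*(-10) + 64) = -51707 + (-10 + 64) = -51707 + 54 = -51653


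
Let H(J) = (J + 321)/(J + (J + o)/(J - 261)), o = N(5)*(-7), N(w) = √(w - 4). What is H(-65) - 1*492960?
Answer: -5205206368/10559 ≈ -4.9296e+5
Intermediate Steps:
N(w) = √(-4 + w)
o = -7 (o = √(-4 + 5)*(-7) = √1*(-7) = 1*(-7) = -7)
H(J) = (321 + J)/(J + (-7 + J)/(-261 + J)) (H(J) = (J + 321)/(J + (J - 7)/(J - 261)) = (321 + J)/(J + (-7 + J)/(-261 + J)))
H(-65) - 1*492960 = (83781 - 1*(-65)² - 60*(-65))/(7 - 1*(-65)² + 260*(-65)) - 1*492960 = (83781 - 1*4225 + 3900)/(7 - 1*4225 - 16900) - 492960 = (83781 - 4225 + 3900)/(7 - 4225 - 16900) - 492960 = 83456/(-21118) - 492960 = -1/21118*83456 - 492960 = -41728/10559 - 492960 = -5205206368/10559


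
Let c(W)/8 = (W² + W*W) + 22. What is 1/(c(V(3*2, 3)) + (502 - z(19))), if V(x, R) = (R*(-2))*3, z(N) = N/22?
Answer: 22/128945 ≈ 0.00017062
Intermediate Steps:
z(N) = N/22 (z(N) = N*(1/22) = N/22)
V(x, R) = -6*R (V(x, R) = -2*R*3 = -6*R)
c(W) = 176 + 16*W² (c(W) = 8*((W² + W*W) + 22) = 8*((W² + W²) + 22) = 8*(2*W² + 22) = 8*(22 + 2*W²) = 176 + 16*W²)
1/(c(V(3*2, 3)) + (502 - z(19))) = 1/((176 + 16*(-6*3)²) + (502 - 19/22)) = 1/((176 + 16*(-18)²) + (502 - 1*19/22)) = 1/((176 + 16*324) + (502 - 19/22)) = 1/((176 + 5184) + 11025/22) = 1/(5360 + 11025/22) = 1/(128945/22) = 22/128945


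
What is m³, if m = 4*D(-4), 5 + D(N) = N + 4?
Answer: -8000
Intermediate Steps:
D(N) = -1 + N (D(N) = -5 + (N + 4) = -5 + (4 + N) = -1 + N)
m = -20 (m = 4*(-1 - 4) = 4*(-5) = -20)
m³ = (-20)³ = -8000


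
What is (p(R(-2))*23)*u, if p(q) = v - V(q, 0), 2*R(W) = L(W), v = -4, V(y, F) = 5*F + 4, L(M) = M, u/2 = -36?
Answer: 13248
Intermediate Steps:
u = -72 (u = 2*(-36) = -72)
V(y, F) = 4 + 5*F
R(W) = W/2
p(q) = -8 (p(q) = -4 - (4 + 5*0) = -4 - (4 + 0) = -4 - 1*4 = -4 - 4 = -8)
(p(R(-2))*23)*u = -8*23*(-72) = -184*(-72) = 13248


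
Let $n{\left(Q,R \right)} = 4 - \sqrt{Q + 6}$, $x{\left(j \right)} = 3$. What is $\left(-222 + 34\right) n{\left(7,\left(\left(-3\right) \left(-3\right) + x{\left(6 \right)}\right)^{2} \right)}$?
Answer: $-752 + 188 \sqrt{13} \approx -74.156$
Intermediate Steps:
$n{\left(Q,R \right)} = 4 - \sqrt{6 + Q}$
$\left(-222 + 34\right) n{\left(7,\left(\left(-3\right) \left(-3\right) + x{\left(6 \right)}\right)^{2} \right)} = \left(-222 + 34\right) \left(4 - \sqrt{6 + 7}\right) = - 188 \left(4 - \sqrt{13}\right) = -752 + 188 \sqrt{13}$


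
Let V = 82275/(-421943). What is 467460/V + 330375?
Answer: -11337324777/5485 ≈ -2.0670e+6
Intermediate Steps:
V = -82275/421943 (V = 82275*(-1/421943) = -82275/421943 ≈ -0.19499)
467460/V + 330375 = 467460/(-82275/421943) + 330375 = 467460*(-421943/82275) + 330375 = -13149431652/5485 + 330375 = -11337324777/5485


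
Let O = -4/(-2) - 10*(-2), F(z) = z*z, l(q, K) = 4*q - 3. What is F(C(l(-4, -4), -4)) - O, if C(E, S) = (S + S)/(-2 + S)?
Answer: -182/9 ≈ -20.222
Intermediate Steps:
l(q, K) = -3 + 4*q
C(E, S) = 2*S/(-2 + S) (C(E, S) = (2*S)/(-2 + S) = 2*S/(-2 + S))
F(z) = z²
O = 22 (O = -4*(-½) + 20 = 2 + 20 = 22)
F(C(l(-4, -4), -4)) - O = (2*(-4)/(-2 - 4))² - 1*22 = (2*(-4)/(-6))² - 22 = (2*(-4)*(-⅙))² - 22 = (4/3)² - 22 = 16/9 - 22 = -182/9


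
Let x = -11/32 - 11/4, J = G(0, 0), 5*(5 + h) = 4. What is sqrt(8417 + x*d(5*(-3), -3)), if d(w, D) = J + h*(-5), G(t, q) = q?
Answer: sqrt(534530)/8 ≈ 91.389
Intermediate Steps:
h = -21/5 (h = -5 + (1/5)*4 = -5 + 4/5 = -21/5 ≈ -4.2000)
J = 0
d(w, D) = 21 (d(w, D) = 0 - 21/5*(-5) = 0 + 21 = 21)
x = -99/32 (x = -11*1/32 - 11*1/4 = -11/32 - 11/4 = -99/32 ≈ -3.0938)
sqrt(8417 + x*d(5*(-3), -3)) = sqrt(8417 - 99/32*21) = sqrt(8417 - 2079/32) = sqrt(267265/32) = sqrt(534530)/8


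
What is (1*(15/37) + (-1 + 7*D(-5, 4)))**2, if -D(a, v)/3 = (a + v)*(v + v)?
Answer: 38365636/1369 ≈ 28025.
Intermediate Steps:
D(a, v) = -6*v*(a + v) (D(a, v) = -3*(a + v)*(v + v) = -3*(a + v)*2*v = -6*v*(a + v))
(1*(15/37) + (-1 + 7*D(-5, 4)))**2 = (1*(15/37) + (-1 + 7*(-6*4*(-5 + 4))))**2 = (1*(15*(1/37)) + (-1 + 7*(-6*4*(-1))))**2 = (1*(15/37) + (-1 + 7*24))**2 = (15/37 + (-1 + 168))**2 = (15/37 + 167)**2 = (6194/37)**2 = 38365636/1369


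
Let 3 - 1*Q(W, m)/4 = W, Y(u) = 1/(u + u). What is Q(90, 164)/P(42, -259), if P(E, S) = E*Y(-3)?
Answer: 348/7 ≈ 49.714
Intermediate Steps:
Y(u) = 1/(2*u)
Q(W, m) = 12 - 4*W
P(E, S) = -E/6 (P(E, S) = E*((1/2)/(-3)) = E*((1/2)*(-1/3)) = E*(-1/6) = -E/6)
Q(90, 164)/P(42, -259) = (12 - 4*90)/((-1/6*42)) = (12 - 360)/(-7) = -348*(-1/7) = 348/7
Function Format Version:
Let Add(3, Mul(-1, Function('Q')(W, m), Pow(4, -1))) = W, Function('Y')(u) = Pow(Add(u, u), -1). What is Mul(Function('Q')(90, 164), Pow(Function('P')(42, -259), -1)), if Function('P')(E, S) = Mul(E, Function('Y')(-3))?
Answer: Rational(348, 7) ≈ 49.714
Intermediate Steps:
Function('Y')(u) = Mul(Rational(1, 2), Pow(u, -1)) (Function('Y')(u) = Pow(Mul(2, u), -1) = Mul(Rational(1, 2), Pow(u, -1)))
Function('Q')(W, m) = Add(12, Mul(-4, W))
Function('P')(E, S) = Mul(Rational(-1, 6), E) (Function('P')(E, S) = Mul(E, Mul(Rational(1, 2), Pow(-3, -1))) = Mul(E, Mul(Rational(1, 2), Rational(-1, 3))) = Mul(E, Rational(-1, 6)) = Mul(Rational(-1, 6), E))
Mul(Function('Q')(90, 164), Pow(Function('P')(42, -259), -1)) = Mul(Add(12, Mul(-4, 90)), Pow(Mul(Rational(-1, 6), 42), -1)) = Mul(Add(12, -360), Pow(-7, -1)) = Mul(-348, Rational(-1, 7)) = Rational(348, 7)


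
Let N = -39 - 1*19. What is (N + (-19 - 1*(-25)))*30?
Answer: -1560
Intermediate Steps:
N = -58 (N = -39 - 19 = -58)
(N + (-19 - 1*(-25)))*30 = (-58 + (-19 - 1*(-25)))*30 = (-58 + (-19 + 25))*30 = (-58 + 6)*30 = -52*30 = -1560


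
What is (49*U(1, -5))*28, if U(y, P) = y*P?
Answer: -6860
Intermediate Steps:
U(y, P) = P*y
(49*U(1, -5))*28 = (49*(-5*1))*28 = (49*(-5))*28 = -245*28 = -6860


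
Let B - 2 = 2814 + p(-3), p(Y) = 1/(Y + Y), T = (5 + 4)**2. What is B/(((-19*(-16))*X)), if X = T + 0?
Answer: 16895/147744 ≈ 0.11435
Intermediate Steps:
T = 81 (T = 9**2 = 81)
p(Y) = 1/(2*Y)
B = 16895/6 (B = 2 + (2814 + (1/2)/(-3)) = 2 + (2814 + (1/2)*(-1/3)) = 2 + (2814 - 1/6) = 2 + 16883/6 = 16895/6 ≈ 2815.8)
X = 81 (X = 81 + 0 = 81)
B/(((-19*(-16))*X)) = 16895/(6*((-19*(-16)*81))) = 16895/(6*((304*81))) = (16895/6)/24624 = (16895/6)*(1/24624) = 16895/147744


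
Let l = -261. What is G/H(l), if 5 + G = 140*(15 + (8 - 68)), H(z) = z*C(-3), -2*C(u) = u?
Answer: 12610/783 ≈ 16.105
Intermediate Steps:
C(u) = -u/2
H(z) = 3*z/2 (H(z) = z*(-½*(-3)) = z*(3/2) = 3*z/2)
G = -6305 (G = -5 + 140*(15 + (8 - 68)) = -5 + 140*(15 - 60) = -5 + 140*(-45) = -5 - 6300 = -6305)
G/H(l) = -6305/((3/2)*(-261)) = -6305/(-783/2) = -6305*(-2/783) = 12610/783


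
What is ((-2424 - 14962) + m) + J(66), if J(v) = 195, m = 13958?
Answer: -3233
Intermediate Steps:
((-2424 - 14962) + m) + J(66) = ((-2424 - 14962) + 13958) + 195 = (-17386 + 13958) + 195 = -3428 + 195 = -3233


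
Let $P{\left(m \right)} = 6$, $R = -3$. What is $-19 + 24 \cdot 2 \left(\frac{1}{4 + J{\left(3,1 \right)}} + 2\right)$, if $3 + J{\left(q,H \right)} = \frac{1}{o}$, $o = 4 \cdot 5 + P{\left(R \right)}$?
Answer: $\frac{1109}{9} \approx 123.22$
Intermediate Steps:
$o = 26$ ($o = 4 \cdot 5 + 6 = 20 + 6 = 26$)
$J{\left(q,H \right)} = - \frac{77}{26}$ ($J{\left(q,H \right)} = -3 + \frac{1}{26} = - \frac{77}{26}$)
$-19 + 24 \cdot 2 \left(\frac{1}{4 + J{\left(3,1 \right)}} + 2\right) = -19 + 24 \cdot 2 \left(\frac{1}{4 - \frac{77}{26}} + 2\right) = -19 + 24 \cdot 2 \left(\frac{1}{\frac{27}{26}} + 2\right) = -19 + 24 \cdot 2 \left(\frac{26}{27} + 2\right) = -19 + 24 \cdot 2 \cdot \frac{80}{27} = -19 + 24 \cdot \frac{160}{27} = -19 + \frac{1280}{9} = \frac{1109}{9}$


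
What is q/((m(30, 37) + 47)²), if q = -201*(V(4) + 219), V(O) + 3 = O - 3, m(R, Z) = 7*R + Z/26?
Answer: -29485092/45144961 ≈ -0.65312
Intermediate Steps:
m(R, Z) = 7*R + Z/26 (m(R, Z) = 7*R + Z*(1/26) = 7*R + Z/26)
V(O) = -6 + O (V(O) = -3 + (O - 3) = -3 + (-3 + O) = -6 + O)
q = -43617 (q = -201*((-6 + 4) + 219) = -201*(-2 + 219) = -201*217 = -43617)
q/((m(30, 37) + 47)²) = -43617/((7*30 + (1/26)*37) + 47)² = -43617/((210 + 37/26) + 47)² = -43617/(5497/26 + 47)² = -43617/((6719/26)²) = -43617/45144961/676 = -43617*676/45144961 = -29485092/45144961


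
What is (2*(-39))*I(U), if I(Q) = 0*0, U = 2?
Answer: 0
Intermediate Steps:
I(Q) = 0
(2*(-39))*I(U) = (2*(-39))*0 = -78*0 = 0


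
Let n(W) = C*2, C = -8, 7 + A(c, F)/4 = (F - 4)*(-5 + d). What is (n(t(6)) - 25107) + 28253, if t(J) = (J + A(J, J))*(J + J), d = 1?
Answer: 3130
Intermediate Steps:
A(c, F) = 36 - 16*F (A(c, F) = -28 + 4*((F - 4)*(-5 + 1)) = -28 + 4*((-4 + F)*(-4)) = -28 + 4*(16 - 4*F) = -28 + (64 - 16*F) = 36 - 16*F)
t(J) = 2*J*(36 - 15*J) (t(J) = (J + (36 - 16*J))*(J + J) = (36 - 15*J)*(2*J) = 2*J*(36 - 15*J))
n(W) = -16 (n(W) = -8*2 = -16)
(n(t(6)) - 25107) + 28253 = (-16 - 25107) + 28253 = -25123 + 28253 = 3130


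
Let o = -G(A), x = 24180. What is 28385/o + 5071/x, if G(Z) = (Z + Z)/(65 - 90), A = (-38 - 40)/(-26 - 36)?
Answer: 2273167107/8060 ≈ 2.8203e+5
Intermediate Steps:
A = 39/31 (A = -78/(-62) = -78*(-1/62) = 39/31 ≈ 1.2581)
G(Z) = -2*Z/25 (G(Z) = (2*Z)/(-25) = (2*Z)*(-1/25) = -2*Z/25)
o = 78/775 (o = -(-2)*39/(25*31) = -1*(-78/775) = 78/775 ≈ 0.10065)
28385/o + 5071/x = 28385/(78/775) + 5071/24180 = 28385*(775/78) + 5071*(1/24180) = 21998375/78 + 5071/24180 = 2273167107/8060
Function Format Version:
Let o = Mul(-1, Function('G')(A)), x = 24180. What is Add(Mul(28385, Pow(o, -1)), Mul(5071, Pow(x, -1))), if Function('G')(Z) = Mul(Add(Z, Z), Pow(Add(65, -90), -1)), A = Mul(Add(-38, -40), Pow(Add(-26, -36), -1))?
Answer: Rational(2273167107, 8060) ≈ 2.8203e+5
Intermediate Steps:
A = Rational(39, 31) (A = Mul(-78, Pow(-62, -1)) = Mul(-78, Rational(-1, 62)) = Rational(39, 31) ≈ 1.2581)
Function('G')(Z) = Mul(Rational(-2, 25), Z) (Function('G')(Z) = Mul(Mul(2, Z), Pow(-25, -1)) = Mul(Mul(2, Z), Rational(-1, 25)) = Mul(Rational(-2, 25), Z))
o = Rational(78, 775) (o = Mul(-1, Mul(Rational(-2, 25), Rational(39, 31))) = Mul(-1, Rational(-78, 775)) = Rational(78, 775) ≈ 0.10065)
Add(Mul(28385, Pow(o, -1)), Mul(5071, Pow(x, -1))) = Add(Mul(28385, Pow(Rational(78, 775), -1)), Mul(5071, Pow(24180, -1))) = Add(Mul(28385, Rational(775, 78)), Mul(5071, Rational(1, 24180))) = Add(Rational(21998375, 78), Rational(5071, 24180)) = Rational(2273167107, 8060)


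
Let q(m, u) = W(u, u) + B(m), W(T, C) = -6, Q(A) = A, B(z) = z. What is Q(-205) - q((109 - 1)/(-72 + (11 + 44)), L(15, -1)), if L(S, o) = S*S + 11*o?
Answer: -3275/17 ≈ -192.65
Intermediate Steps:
L(S, o) = S² + 11*o
q(m, u) = -6 + m
Q(-205) - q((109 - 1)/(-72 + (11 + 44)), L(15, -1)) = -205 - (-6 + (109 - 1)/(-72 + (11 + 44))) = -205 - (-6 + 108/(-72 + 55)) = -205 - (-6 + 108/(-17)) = -205 - (-6 + 108*(-1/17)) = -205 - (-6 - 108/17) = -205 - 1*(-210/17) = -205 + 210/17 = -3275/17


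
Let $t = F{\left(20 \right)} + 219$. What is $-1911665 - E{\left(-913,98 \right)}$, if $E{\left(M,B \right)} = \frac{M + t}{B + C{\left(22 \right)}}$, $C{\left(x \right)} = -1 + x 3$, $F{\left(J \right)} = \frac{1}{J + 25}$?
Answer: $- \frac{14022031546}{7335} \approx -1.9117 \cdot 10^{6}$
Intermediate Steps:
$F{\left(J \right)} = \frac{1}{25 + J}$
$C{\left(x \right)} = -1 + 3 x$
$t = \frac{9856}{45}$ ($t = \frac{1}{25 + 20} + 219 = \frac{1}{45} + 219 = \frac{9856}{45} \approx 219.02$)
$E{\left(M,B \right)} = \frac{\frac{9856}{45} + M}{65 + B}$ ($E{\left(M,B \right)} = \frac{M + \frac{9856}{45}}{B + \left(-1 + 3 \cdot 22\right)} = \frac{\frac{9856}{45} + M}{B + \left(-1 + 66\right)} = \frac{\frac{9856}{45} + M}{B + 65} = \frac{\frac{9856}{45} + M}{65 + B}$)
$-1911665 - E{\left(-913,98 \right)} = -1911665 - \frac{\frac{9856}{45} - 913}{65 + 98} = -1911665 - \frac{1}{163} \left(- \frac{31229}{45}\right) = -1911665 - - \frac{31229}{7335} = -1911665 + \frac{31229}{7335} = - \frac{14022031546}{7335}$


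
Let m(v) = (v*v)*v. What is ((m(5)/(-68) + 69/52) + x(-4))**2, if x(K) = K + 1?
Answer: 602176/48841 ≈ 12.329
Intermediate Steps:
m(v) = v**3 (m(v) = v**2*v = v**3)
x(K) = 1 + K
((m(5)/(-68) + 69/52) + x(-4))**2 = ((5**3/(-68) + 69/52) + (1 - 4))**2 = ((125*(-1/68) + 69*(1/52)) - 3)**2 = ((-125/68 + 69/52) - 3)**2 = (-113/221 - 3)**2 = (-776/221)**2 = 602176/48841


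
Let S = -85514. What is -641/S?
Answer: 641/85514 ≈ 0.0074959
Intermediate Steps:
-641/S = -641/(-85514) = -641*(-1/85514) = 641/85514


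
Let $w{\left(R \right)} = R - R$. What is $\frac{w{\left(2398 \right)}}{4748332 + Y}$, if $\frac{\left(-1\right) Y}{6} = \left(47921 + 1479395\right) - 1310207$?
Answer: $0$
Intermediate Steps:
$Y = -1302654$ ($Y = - 6 \left(\left(47921 + 1479395\right) - 1310207\right) = - 6 \left(1527316 - 1310207\right) = \left(-6\right) 217109 = -1302654$)
$w{\left(R \right)} = 0$
$\frac{w{\left(2398 \right)}}{4748332 + Y} = \frac{0}{4748332 - 1302654} = \frac{0}{3445678} = 0 \cdot \frac{1}{3445678} = 0$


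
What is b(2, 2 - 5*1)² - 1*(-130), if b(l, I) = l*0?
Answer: 130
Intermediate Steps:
b(l, I) = 0
b(2, 2 - 5*1)² - 1*(-130) = 0² - 1*(-130) = 0 + 130 = 130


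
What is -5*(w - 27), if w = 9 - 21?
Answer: 195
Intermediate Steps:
w = -12
-5*(w - 27) = -5*(-12 - 27) = -5*(-39) = 195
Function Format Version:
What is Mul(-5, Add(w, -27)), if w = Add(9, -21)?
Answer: 195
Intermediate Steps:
w = -12
Mul(-5, Add(w, -27)) = Mul(-5, Add(-12, -27)) = Mul(-5, -39) = 195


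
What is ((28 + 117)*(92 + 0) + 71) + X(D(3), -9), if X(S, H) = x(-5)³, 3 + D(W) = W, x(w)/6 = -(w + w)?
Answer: 229411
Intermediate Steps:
x(w) = -12*w (x(w) = 6*(-(w + w)) = 6*(-2*w) = -12*w)
D(W) = -3 + W
X(S, H) = 216000 (X(S, H) = (-12*(-5))³ = 60³ = 216000)
((28 + 117)*(92 + 0) + 71) + X(D(3), -9) = ((28 + 117)*(92 + 0) + 71) + 216000 = (145*92 + 71) + 216000 = (13340 + 71) + 216000 = 13411 + 216000 = 229411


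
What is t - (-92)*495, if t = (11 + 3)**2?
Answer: 45736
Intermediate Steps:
t = 196 (t = 14**2 = 196)
t - (-92)*495 = 196 - (-92)*495 = 196 - 92*(-495) = 196 + 45540 = 45736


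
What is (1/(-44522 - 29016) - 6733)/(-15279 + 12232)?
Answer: 495131355/224070286 ≈ 2.2097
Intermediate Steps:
(1/(-44522 - 29016) - 6733)/(-15279 + 12232) = (1/(-73538) - 6733)/(-3047) = (-1/73538 - 6733)*(-1/3047) = -495131355/73538*(-1/3047) = 495131355/224070286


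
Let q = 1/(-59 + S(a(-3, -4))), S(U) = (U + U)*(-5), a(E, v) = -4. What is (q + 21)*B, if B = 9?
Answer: 3582/19 ≈ 188.53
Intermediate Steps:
S(U) = -10*U (S(U) = (2*U)*(-5) = -10*U)
q = -1/19 (q = 1/(-59 - 10*(-4)) = 1/(-59 + 40) = 1/(-19) = -1/19 ≈ -0.052632)
(q + 21)*B = (-1/19 + 21)*9 = (398/19)*9 = 3582/19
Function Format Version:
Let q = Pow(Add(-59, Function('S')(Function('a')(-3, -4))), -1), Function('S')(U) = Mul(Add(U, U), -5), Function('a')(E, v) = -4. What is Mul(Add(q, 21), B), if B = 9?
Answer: Rational(3582, 19) ≈ 188.53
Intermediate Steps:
Function('S')(U) = Mul(-10, U) (Function('S')(U) = Mul(Mul(2, U), -5) = Mul(-10, U))
q = Rational(-1, 19) (q = Pow(Add(-59, Mul(-10, -4)), -1) = Pow(Add(-59, 40), -1) = Pow(-19, -1) = Rational(-1, 19) ≈ -0.052632)
Mul(Add(q, 21), B) = Mul(Add(Rational(-1, 19), 21), 9) = Mul(Rational(398, 19), 9) = Rational(3582, 19)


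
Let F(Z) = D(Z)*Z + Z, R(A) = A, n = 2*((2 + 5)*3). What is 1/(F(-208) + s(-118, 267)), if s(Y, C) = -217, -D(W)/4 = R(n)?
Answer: 1/34519 ≈ 2.8970e-5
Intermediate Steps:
n = 42 (n = 2*(7*3) = 2*21 = 42)
D(W) = -168 (D(W) = -4*42 = -168)
F(Z) = -167*Z (F(Z) = -168*Z + Z = -167*Z)
1/(F(-208) + s(-118, 267)) = 1/(-167*(-208) - 217) = 1/(34736 - 217) = 1/34519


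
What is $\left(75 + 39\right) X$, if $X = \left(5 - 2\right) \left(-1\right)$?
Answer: $-342$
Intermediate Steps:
$X = -3$ ($X = 3 \left(-1\right) = -3$)
$\left(75 + 39\right) X = \left(75 + 39\right) \left(-3\right) = 114 \left(-3\right) = -342$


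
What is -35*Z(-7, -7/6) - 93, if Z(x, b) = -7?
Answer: 152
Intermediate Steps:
-35*Z(-7, -7/6) - 93 = -35*(-7) - 93 = 245 - 93 = 152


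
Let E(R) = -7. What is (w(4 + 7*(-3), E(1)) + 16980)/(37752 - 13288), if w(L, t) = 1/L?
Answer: 288659/415888 ≈ 0.69408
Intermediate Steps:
(w(4 + 7*(-3), E(1)) + 16980)/(37752 - 13288) = (1/(4 + 7*(-3)) + 16980)/(37752 - 13288) = (1/(4 - 21) + 16980)/24464 = (1/(-17) + 16980)*(1/24464) = (-1/17 + 16980)*(1/24464) = (288659/17)*(1/24464) = 288659/415888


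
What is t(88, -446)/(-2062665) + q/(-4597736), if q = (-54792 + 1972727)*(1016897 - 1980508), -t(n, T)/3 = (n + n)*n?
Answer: 10501654649567383/26125589880 ≈ 4.0197e+5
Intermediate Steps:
t(n, T) = -6*n**2 (t(n, T) = -3*(n + n)*n = -3*2*n*n = -6*n**2)
q = -1848143263285 (q = 1917935*(-963611) = -1848143263285)
t(88, -446)/(-2062665) + q/(-4597736) = -6*88**2/(-2062665) - 1848143263285/(-4597736) = -6*7744*(-1/2062665) - 1848143263285*(-1/4597736) = -46464*(-1/2062665) + 168013023935/417976 = 1408/62505 + 168013023935/417976 = 10501654649567383/26125589880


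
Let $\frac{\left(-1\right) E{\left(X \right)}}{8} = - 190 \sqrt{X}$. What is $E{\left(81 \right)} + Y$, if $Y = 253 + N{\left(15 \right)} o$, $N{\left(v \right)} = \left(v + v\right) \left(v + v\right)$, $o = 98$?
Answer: $102133$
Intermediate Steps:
$N{\left(v \right)} = 4 v^{2}$ ($N{\left(v \right)} = 2 v 2 v = 4 v^{2}$)
$E{\left(X \right)} = 1520 \sqrt{X}$ ($E{\left(X \right)} = - 8 \left(- 190 \sqrt{X}\right) = 1520 \sqrt{X}$)
$Y = 88453$ ($Y = 253 + 4 \cdot 15^{2} \cdot 98 = 253 + 4 \cdot 225 \cdot 98 = 253 + 900 \cdot 98 = 253 + 88200 = 88453$)
$E{\left(81 \right)} + Y = 1520 \sqrt{81} + 88453 = 1520 \cdot 9 + 88453 = 13680 + 88453 = 102133$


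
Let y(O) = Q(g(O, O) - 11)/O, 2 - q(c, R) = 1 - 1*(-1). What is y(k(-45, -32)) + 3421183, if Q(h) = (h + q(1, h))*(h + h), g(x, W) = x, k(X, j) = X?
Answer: 153946963/45 ≈ 3.4210e+6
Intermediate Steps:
q(c, R) = 0 (q(c, R) = 2 - (1 - 1*(-1)) = 2 - (1 + 1) = 2 - 1*2 = 2 - 2 = 0)
Q(h) = 2*h² (Q(h) = (h + 0)*(h + h) = h*(2*h) = 2*h²)
y(O) = 2*(-11 + O)²/O (y(O) = (2*(O - 11)²)/O = (2*(-11 + O)²)/O = 2*(-11 + O)²/O)
y(k(-45, -32)) + 3421183 = 2*(-11 - 45)²/(-45) + 3421183 = 2*(-1/45)*(-56)² + 3421183 = 2*(-1/45)*3136 + 3421183 = -6272/45 + 3421183 = 153946963/45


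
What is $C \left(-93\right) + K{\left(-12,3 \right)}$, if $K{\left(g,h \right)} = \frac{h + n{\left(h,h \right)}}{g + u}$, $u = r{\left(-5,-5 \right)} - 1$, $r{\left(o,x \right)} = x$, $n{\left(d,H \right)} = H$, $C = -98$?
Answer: $\frac{27341}{3} \approx 9113.7$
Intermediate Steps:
$u = -6$ ($u = -5 - 1 = -6$)
$K{\left(g,h \right)} = \frac{2 h}{-6 + g}$ ($K{\left(g,h \right)} = \frac{h + h}{g - 6} = \frac{2 h}{-6 + g}$)
$C \left(-93\right) + K{\left(-12,3 \right)} = \left(-98\right) \left(-93\right) + 2 \cdot 3 \frac{1}{-6 - 12} = 9114 + 2 \cdot 3 \frac{1}{-18} = 9114 + 2 \cdot 3 \left(- \frac{1}{18}\right) = 9114 - \frac{1}{3} = \frac{27341}{3}$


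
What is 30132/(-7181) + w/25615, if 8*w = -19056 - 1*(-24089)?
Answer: -6138507467/1471530520 ≈ -4.1715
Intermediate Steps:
w = 5033/8 (w = (-19056 - 1*(-24089))/8 = (-19056 + 24089)/8 = (⅛)*5033 = 5033/8 ≈ 629.13)
30132/(-7181) + w/25615 = 30132/(-7181) + (5033/8)/25615 = 30132*(-1/7181) + (5033/8)*(1/25615) = -30132/7181 + 5033/204920 = -6138507467/1471530520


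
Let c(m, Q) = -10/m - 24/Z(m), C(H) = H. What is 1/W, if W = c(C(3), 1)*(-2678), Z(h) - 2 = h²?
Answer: 33/487396 ≈ 6.7707e-5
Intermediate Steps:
Z(h) = 2 + h²
c(m, Q) = -24/(2 + m²) - 10/m (c(m, Q) = -10/m - 24/(2 + m²) = -24/(2 + m²) - 10/m)
W = 487396/33 (W = (2*(-10 - 12*3 - 5*3²)/(3*(2 + 3²)))*(-2678) = (2*(⅓)*(-10 - 36 - 5*9)/(2 + 9))*(-2678) = (2*(⅓)*(-10 - 36 - 45)/11)*(-2678) = (2*(⅓)*(1/11)*(-91))*(-2678) = -182/33*(-2678) = 487396/33 ≈ 14770.)
1/W = 1/(487396/33) = 33/487396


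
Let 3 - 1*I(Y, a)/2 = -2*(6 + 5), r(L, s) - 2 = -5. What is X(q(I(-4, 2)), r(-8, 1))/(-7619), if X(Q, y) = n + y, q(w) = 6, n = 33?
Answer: -30/7619 ≈ -0.0039375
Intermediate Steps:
r(L, s) = -3 (r(L, s) = 2 - 5 = -3)
I(Y, a) = 50 (I(Y, a) = 6 - (-4)*(6 + 5) = 6 - (-4)*11 = 6 - 2*(-22) = 6 + 44 = 50)
X(Q, y) = 33 + y
X(q(I(-4, 2)), r(-8, 1))/(-7619) = (33 - 3)/(-7619) = 30*(-1/7619) = -30/7619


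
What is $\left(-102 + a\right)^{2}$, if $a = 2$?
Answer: $10000$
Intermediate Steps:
$\left(-102 + a\right)^{2} = \left(-102 + 2\right)^{2} = \left(-100\right)^{2} = 10000$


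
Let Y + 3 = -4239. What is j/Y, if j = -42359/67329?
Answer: 42359/285609618 ≈ 0.00014831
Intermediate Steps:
j = -42359/67329 (j = -42359*1/67329 = -42359/67329 ≈ -0.62913)
Y = -4242 (Y = -3 - 4239 = -4242)
j/Y = -42359/67329/(-4242) = -42359/67329*(-1/4242) = 42359/285609618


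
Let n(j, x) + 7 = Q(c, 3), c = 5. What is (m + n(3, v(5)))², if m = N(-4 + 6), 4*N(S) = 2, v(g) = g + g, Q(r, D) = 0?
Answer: 169/4 ≈ 42.250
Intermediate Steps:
v(g) = 2*g
n(j, x) = -7 (n(j, x) = -7 + 0 = -7)
N(S) = ½ (N(S) = (¼)*2 = ½)
m = ½ ≈ 0.50000
(m + n(3, v(5)))² = (½ - 7)² = (-13/2)² = 169/4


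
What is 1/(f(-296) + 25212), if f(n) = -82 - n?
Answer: 1/25426 ≈ 3.9330e-5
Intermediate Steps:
1/(f(-296) + 25212) = 1/((-82 - 1*(-296)) + 25212) = 1/((-82 + 296) + 25212) = 1/(214 + 25212) = 1/25426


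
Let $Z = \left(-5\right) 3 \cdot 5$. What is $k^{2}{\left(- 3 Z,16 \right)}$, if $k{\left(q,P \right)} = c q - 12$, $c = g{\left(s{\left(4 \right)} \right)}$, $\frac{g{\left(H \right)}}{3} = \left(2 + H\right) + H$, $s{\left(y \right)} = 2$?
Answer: $16305444$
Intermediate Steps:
$g{\left(H \right)} = 6 + 6 H$ ($g{\left(H \right)} = 3 \left(\left(2 + H\right) + H\right) = 3 \left(2 + 2 H\right) = 6 + 6 H$)
$Z = -75$ ($Z = \left(-15\right) 5 = -75$)
$c = 18$ ($c = 6 + 6 \cdot 2 = 6 + 12 = 18$)
$k{\left(q,P \right)} = -12 + 18 q$ ($k{\left(q,P \right)} = 18 q - 12 = -12 + 18 q$)
$k^{2}{\left(- 3 Z,16 \right)} = \left(-12 + 18 \left(\left(-3\right) \left(-75\right)\right)\right)^{2} = \left(-12 + 18 \cdot 225\right)^{2} = \left(-12 + 4050\right)^{2} = 4038^{2} = 16305444$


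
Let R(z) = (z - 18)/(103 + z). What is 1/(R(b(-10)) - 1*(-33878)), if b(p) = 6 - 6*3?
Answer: 91/3082868 ≈ 2.9518e-5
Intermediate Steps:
b(p) = -12 (b(p) = 6 - 1*18 = 6 - 18 = -12)
R(z) = (-18 + z)/(103 + z)
1/(R(b(-10)) - 1*(-33878)) = 1/((-18 - 12)/(103 - 12) - 1*(-33878)) = 1/(-30/91 + 33878) = 1/(3082868/91) = 91/3082868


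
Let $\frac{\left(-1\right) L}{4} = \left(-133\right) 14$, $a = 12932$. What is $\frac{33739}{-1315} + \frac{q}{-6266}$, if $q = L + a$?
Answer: $- \frac{119104137}{4119895} \approx -28.91$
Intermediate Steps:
$L = 7448$ ($L = - 4 \left(\left(-133\right) 14\right) = \left(-4\right) \left(-1862\right) = 7448$)
$q = 20380$ ($q = 7448 + 12932 = 20380$)
$\frac{33739}{-1315} + \frac{q}{-6266} = \frac{33739}{-1315} + \frac{20380}{-6266} = 33739 \left(- \frac{1}{1315}\right) + 20380 \left(- \frac{1}{6266}\right) = - \frac{33739}{1315} - \frac{10190}{3133} = - \frac{119104137}{4119895}$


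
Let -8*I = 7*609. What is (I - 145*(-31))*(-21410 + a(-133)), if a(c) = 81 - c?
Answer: -167962403/2 ≈ -8.3981e+7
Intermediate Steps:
I = -4263/8 (I = -7*609/8 = -⅛*4263 = -4263/8 ≈ -532.88)
(I - 145*(-31))*(-21410 + a(-133)) = (-4263/8 - 145*(-31))*(-21410 + (81 - 1*(-133))) = (-4263/8 + 4495)*(-21410 + (81 + 133)) = 31697*(-21410 + 214)/8 = (31697/8)*(-21196) = -167962403/2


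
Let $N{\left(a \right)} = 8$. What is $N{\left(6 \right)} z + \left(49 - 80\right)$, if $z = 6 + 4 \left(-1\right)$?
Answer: $-15$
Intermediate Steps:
$z = 2$ ($z = 6 - 4 = 2$)
$N{\left(6 \right)} z + \left(49 - 80\right) = 8 \cdot 2 + \left(49 - 80\right) = 16 + \left(49 - 80\right) = 16 - 31 = -15$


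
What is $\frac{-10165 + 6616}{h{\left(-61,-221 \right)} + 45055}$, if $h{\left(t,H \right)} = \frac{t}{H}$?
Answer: $- \frac{261443}{3319072} \approx -0.07877$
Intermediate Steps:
$\frac{-10165 + 6616}{h{\left(-61,-221 \right)} + 45055} = \frac{-10165 + 6616}{- \frac{61}{-221} + 45055} = - \frac{3549}{\left(-61\right) \left(- \frac{1}{221}\right) + 45055} = - \frac{3549}{\frac{61}{221} + 45055} = - \frac{3549}{\frac{9957216}{221}} = \left(-3549\right) \frac{221}{9957216} = - \frac{261443}{3319072}$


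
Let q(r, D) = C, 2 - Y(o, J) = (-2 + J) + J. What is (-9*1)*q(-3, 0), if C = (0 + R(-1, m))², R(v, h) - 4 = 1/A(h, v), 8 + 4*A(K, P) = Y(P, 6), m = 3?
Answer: -2025/16 ≈ -126.56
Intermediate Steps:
Y(o, J) = 4 - 2*J (Y(o, J) = 2 - ((-2 + J) + J) = 2 - (-2 + 2*J) = 2 + (2 - 2*J) = 4 - 2*J)
A(K, P) = -4 (A(K, P) = -2 + (4 - 2*6)/4 = -2 + (4 - 12)/4 = -2 + (¼)*(-8) = -2 - 2 = -4)
R(v, h) = 15/4 (R(v, h) = 4 + 1/(-4) = 4 - ¼ = 15/4)
C = 225/16 (C = (0 + 15/4)² = (15/4)² = 225/16 ≈ 14.063)
q(r, D) = 225/16
(-9*1)*q(-3, 0) = -9*1*(225/16) = -9*225/16 = -2025/16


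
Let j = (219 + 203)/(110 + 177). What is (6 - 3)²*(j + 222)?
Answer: 577224/287 ≈ 2011.2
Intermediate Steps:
j = 422/287 ≈ 1.4704
(6 - 3)²*(j + 222) = (6 - 3)²*(422/287 + 222) = 3²*(64136/287) = 9*(64136/287) = 577224/287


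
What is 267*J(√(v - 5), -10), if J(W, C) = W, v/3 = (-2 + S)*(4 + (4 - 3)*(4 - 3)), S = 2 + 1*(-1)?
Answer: 534*I*√5 ≈ 1194.1*I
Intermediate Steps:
S = 1 (S = 2 - 1 = 1)
v = -15 (v = 3*((-2 + 1)*(4 + (4 - 3)*(4 - 3))) = 3*(-(4 + 1*1)) = 3*(-(4 + 1)) = 3*(-1*5) = 3*(-5) = -15)
267*J(√(v - 5), -10) = 267*√(-15 - 5) = 267*√(-20) = 267*(2*I*√5) = 534*I*√5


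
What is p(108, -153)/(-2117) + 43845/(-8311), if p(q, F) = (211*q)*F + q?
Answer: 28883115951/17594387 ≈ 1641.6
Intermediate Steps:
p(q, F) = q + 211*F*q (p(q, F) = 211*F*q + q = q + 211*F*q)
p(108, -153)/(-2117) + 43845/(-8311) = (108*(1 + 211*(-153)))/(-2117) + 43845/(-8311) = (108*(1 - 32283))*(-1/2117) + 43845*(-1/8311) = (108*(-32282))*(-1/2117) - 43845/8311 = -3486456*(-1/2117) - 43845/8311 = 3486456/2117 - 43845/8311 = 28883115951/17594387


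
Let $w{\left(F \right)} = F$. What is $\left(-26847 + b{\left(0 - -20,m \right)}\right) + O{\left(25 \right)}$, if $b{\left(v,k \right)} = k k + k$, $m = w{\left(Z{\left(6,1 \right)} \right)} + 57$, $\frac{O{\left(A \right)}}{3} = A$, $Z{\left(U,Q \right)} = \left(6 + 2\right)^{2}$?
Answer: $-12010$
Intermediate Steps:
$Z{\left(U,Q \right)} = 64$ ($Z{\left(U,Q \right)} = 8^{2} = 64$)
$O{\left(A \right)} = 3 A$
$m = 121$ ($m = 64 + 57 = 121$)
$b{\left(v,k \right)} = k + k^{2}$ ($b{\left(v,k \right)} = k^{2} + k = k + k^{2}$)
$\left(-26847 + b{\left(0 - -20,m \right)}\right) + O{\left(25 \right)} = \left(-26847 + 121 \left(1 + 121\right)\right) + 3 \cdot 25 = \left(-26847 + 121 \cdot 122\right) + 75 = \left(-26847 + 14762\right) + 75 = -12085 + 75 = -12010$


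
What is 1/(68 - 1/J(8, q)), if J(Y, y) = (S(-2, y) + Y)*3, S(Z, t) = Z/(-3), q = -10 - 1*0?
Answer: 26/1767 ≈ 0.014714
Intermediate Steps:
q = -10 (q = -10 + 0 = -10)
S(Z, t) = -Z/3 (S(Z, t) = Z*(-⅓) = -Z/3)
J(Y, y) = 2 + 3*Y (J(Y, y) = (-⅓*(-2) + Y)*3 = (⅔ + Y)*3 = 2 + 3*Y)
1/(68 - 1/J(8, q)) = 1/(68 - 1/(2 + 3*8)) = 1/(68 - 1/(2 + 24)) = 1/(68 - 1/26) = 1/(1767/26) = 26/1767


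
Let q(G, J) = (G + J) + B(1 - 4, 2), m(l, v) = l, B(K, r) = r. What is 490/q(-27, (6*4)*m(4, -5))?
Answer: 490/71 ≈ 6.9014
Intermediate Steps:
q(G, J) = 2 + G + J (q(G, J) = (G + J) + 2 = 2 + G + J)
490/q(-27, (6*4)*m(4, -5)) = 490/(2 - 27 + (6*4)*4) = 490/(2 - 27 + 24*4) = 490/(2 - 27 + 96) = 490/71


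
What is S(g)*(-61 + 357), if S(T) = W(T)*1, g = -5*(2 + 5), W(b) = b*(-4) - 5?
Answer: 39960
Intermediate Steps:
W(b) = -5 - 4*b (W(b) = -4*b - 5 = -5 - 4*b)
g = -35 (g = -5*7 = -35)
S(T) = -5 - 4*T (S(T) = (-5 - 4*T)*1 = -5 - 4*T)
S(g)*(-61 + 357) = (-5 - 4*(-35))*(-61 + 357) = (-5 + 140)*296 = 135*296 = 39960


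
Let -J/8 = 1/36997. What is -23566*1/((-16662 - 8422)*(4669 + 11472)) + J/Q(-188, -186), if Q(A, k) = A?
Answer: 20893856441/352015349758498 ≈ 5.9355e-5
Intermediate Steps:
J = -8/36997 ≈ -0.00021623
-23566*1/((-16662 - 8422)*(4669 + 11472)) + J/Q(-188, -186) = -23566*1/((-16662 - 8422)*(4669 + 11472)) - 8/36997/(-188) = -23566/(16141*(-25084)) - 8/36997*(-1/188) = -23566/(-404880844) + 2/1738859 = -23566*(-1/404880844) + 2/1738859 = 11783/202440422 + 2/1738859 = 20893856441/352015349758498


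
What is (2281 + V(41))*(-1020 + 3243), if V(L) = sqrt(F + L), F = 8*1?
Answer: 5086224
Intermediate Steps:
F = 8
V(L) = sqrt(8 + L)
(2281 + V(41))*(-1020 + 3243) = (2281 + sqrt(8 + 41))*(-1020 + 3243) = (2281 + sqrt(49))*2223 = (2281 + 7)*2223 = 2288*2223 = 5086224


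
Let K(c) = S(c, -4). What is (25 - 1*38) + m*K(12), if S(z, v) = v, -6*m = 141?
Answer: 81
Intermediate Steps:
m = -47/2 (m = -⅙*141 = -47/2 ≈ -23.500)
K(c) = -4
(25 - 1*38) + m*K(12) = (25 - 1*38) - 47/2*(-4) = (25 - 38) + 94 = -13 + 94 = 81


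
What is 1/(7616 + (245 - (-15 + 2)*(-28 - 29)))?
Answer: 1/7120 ≈ 0.00014045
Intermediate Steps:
1/(7616 + (245 - (-15 + 2)*(-28 - 29))) = 1/(7616 + (245 - (-13)*(-57))) = 1/(7616 + (245 - 1*741)) = 1/(7616 + (245 - 741)) = 1/(7616 - 496) = 1/7120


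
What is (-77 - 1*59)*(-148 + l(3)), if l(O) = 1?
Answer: 19992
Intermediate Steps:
(-77 - 1*59)*(-148 + l(3)) = (-77 - 1*59)*(-148 + 1) = (-77 - 59)*(-147) = -136*(-147) = 19992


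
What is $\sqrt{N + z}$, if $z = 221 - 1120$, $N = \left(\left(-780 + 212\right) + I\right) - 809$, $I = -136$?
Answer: $6 i \sqrt{67} \approx 49.112 i$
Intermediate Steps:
$N = -1513$ ($N = \left(\left(-780 + 212\right) - 136\right) - 809 = \left(-568 - 136\right) - 809 = -704 - 809 = -1513$)
$z = -899$
$\sqrt{N + z} = \sqrt{-1513 - 899} = \sqrt{-2412} = 6 i \sqrt{67}$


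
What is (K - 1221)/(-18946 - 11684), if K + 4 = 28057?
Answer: -4472/5105 ≈ -0.87600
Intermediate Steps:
K = 28053 (K = -4 + 28057 = 28053)
(K - 1221)/(-18946 - 11684) = (28053 - 1221)/(-18946 - 11684) = 26832/(-30630) = 26832*(-1/30630) = -4472/5105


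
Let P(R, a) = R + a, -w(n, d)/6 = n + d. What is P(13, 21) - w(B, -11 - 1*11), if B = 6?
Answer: -62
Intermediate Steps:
w(n, d) = -6*d - 6*n (w(n, d) = -6*(n + d) = -6*(d + n) = -6*d - 6*n)
P(13, 21) - w(B, -11 - 1*11) = (13 + 21) - (-6*(-11 - 1*11) - 6*6) = 34 - (-6*(-11 - 11) - 36) = 34 - (-6*(-22) - 36) = 34 - (132 - 36) = 34 - 1*96 = 34 - 96 = -62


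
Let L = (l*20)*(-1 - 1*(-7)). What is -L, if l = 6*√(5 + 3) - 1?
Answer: 120 - 1440*√2 ≈ -1916.5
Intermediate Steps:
l = -1 + 12*√2 (l = 6*√8 - 1 = 6*(2*√2) - 1 = 12*√2 - 1 = -1 + 12*√2 ≈ 15.971)
L = -120 + 1440*√2 (L = ((-1 + 12*√2)*20)*(-1 - 1*(-7)) = (-20 + 240*√2)*(-1 + 7) = (-20 + 240*√2)*6 = -120 + 1440*√2 ≈ 1916.5)
-L = -(-120 + 1440*√2) = 120 - 1440*√2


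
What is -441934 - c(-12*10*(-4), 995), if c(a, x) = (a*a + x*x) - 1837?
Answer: -1660522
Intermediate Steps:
c(a, x) = -1837 + a**2 + x**2 (c(a, x) = (a**2 + x**2) - 1837 = -1837 + a**2 + x**2)
-441934 - c(-12*10*(-4), 995) = -441934 - (-1837 + (-12*10*(-4))**2 + 995**2) = -441934 - (-1837 + (-120*(-4))**2 + 990025) = -441934 - (-1837 + 480**2 + 990025) = -441934 - (-1837 + 230400 + 990025) = -441934 - 1*1218588 = -441934 - 1218588 = -1660522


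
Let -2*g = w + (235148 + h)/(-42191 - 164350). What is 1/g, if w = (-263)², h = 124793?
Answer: -206541/7142937244 ≈ -2.8915e-5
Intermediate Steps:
w = 69169
g = -7142937244/206541 (g = -(69169 + (235148 + 124793)/(-42191 - 164350))/2 = -(69169 + 359941/(-206541))/2 = -(69169 + 359941*(-1/206541))/2 = -(69169 - 359941/206541)/2 = -½*14285874488/206541 = -7142937244/206541 ≈ -34584.)
1/g = 1/(-7142937244/206541) = -206541/7142937244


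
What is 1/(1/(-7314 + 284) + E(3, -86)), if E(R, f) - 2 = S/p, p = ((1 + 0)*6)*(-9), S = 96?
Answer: 63270/14051 ≈ 4.5029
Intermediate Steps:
p = -54 (p = (1*6)*(-9) = 6*(-9) = -54)
E(R, f) = 2/9 (E(R, f) = 2 + 96/(-54) = 2 + 96*(-1/54) = 2 - 16/9 = 2/9)
1/(1/(-7314 + 284) + E(3, -86)) = 1/(1/(-7314 + 284) + 2/9) = 1/(1/(-7030) + 2/9) = 1/(-1/7030 + 2/9) = 1/(14051/63270) = 63270/14051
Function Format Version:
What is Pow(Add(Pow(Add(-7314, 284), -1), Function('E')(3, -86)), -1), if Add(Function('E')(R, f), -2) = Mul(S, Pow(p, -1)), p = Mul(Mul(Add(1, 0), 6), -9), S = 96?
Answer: Rational(63270, 14051) ≈ 4.5029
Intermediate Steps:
p = -54 (p = Mul(Mul(1, 6), -9) = Mul(6, -9) = -54)
Function('E')(R, f) = Rational(2, 9) (Function('E')(R, f) = Add(2, Mul(96, Pow(-54, -1))) = Add(2, Mul(96, Rational(-1, 54))) = Add(2, Rational(-16, 9)) = Rational(2, 9))
Pow(Add(Pow(Add(-7314, 284), -1), Function('E')(3, -86)), -1) = Pow(Add(Pow(Add(-7314, 284), -1), Rational(2, 9)), -1) = Pow(Add(Pow(-7030, -1), Rational(2, 9)), -1) = Pow(Add(Rational(-1, 7030), Rational(2, 9)), -1) = Pow(Rational(14051, 63270), -1) = Rational(63270, 14051)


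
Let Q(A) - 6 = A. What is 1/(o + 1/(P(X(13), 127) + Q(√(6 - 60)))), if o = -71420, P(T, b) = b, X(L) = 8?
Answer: (-3*√6 + 133*I)/(-9498859*I + 214260*√6) ≈ -1.4002e-5 + 8.1268e-14*I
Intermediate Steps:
Q(A) = 6 + A
1/(o + 1/(P(X(13), 127) + Q(√(6 - 60)))) = 1/(-71420 + 1/(127 + (6 + √(6 - 60)))) = 1/(-71420 + 1/(127 + (6 + √(-54)))) = 1/(-71420 + 1/(127 + (6 + 3*I*√6))) = 1/(-71420 + 1/(133 + 3*I*√6))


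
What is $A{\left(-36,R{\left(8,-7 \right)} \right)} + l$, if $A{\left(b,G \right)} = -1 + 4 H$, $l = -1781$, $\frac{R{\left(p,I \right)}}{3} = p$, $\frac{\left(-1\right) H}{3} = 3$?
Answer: $-1818$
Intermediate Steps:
$H = -9$ ($H = \left(-3\right) 3 = -9$)
$R{\left(p,I \right)} = 3 p$
$A{\left(b,G \right)} = -37$ ($A{\left(b,G \right)} = -1 + 4 \left(-9\right) = -1 - 36 = -37$)
$A{\left(-36,R{\left(8,-7 \right)} \right)} + l = -37 - 1781 = -1818$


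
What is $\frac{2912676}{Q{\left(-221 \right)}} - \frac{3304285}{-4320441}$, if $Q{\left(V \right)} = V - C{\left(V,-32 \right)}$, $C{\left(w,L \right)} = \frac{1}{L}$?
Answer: $- \frac{134222023108159}{10183279437} \approx -13181.0$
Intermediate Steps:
$Q{\left(V \right)} = \frac{1}{32} + V$ ($Q{\left(V \right)} = V - \frac{1}{-32} = V - - \frac{1}{32} = V + \frac{1}{32} = \frac{1}{32} + V$)
$\frac{2912676}{Q{\left(-221 \right)}} - \frac{3304285}{-4320441} = \frac{2912676}{\frac{1}{32} - 221} - \frac{3304285}{-4320441} = \frac{2912676}{- \frac{7071}{32}} - - \frac{3304285}{4320441} = 2912676 \left(- \frac{32}{7071}\right) + \frac{3304285}{4320441} = - \frac{31068544}{2357} + \frac{3304285}{4320441} = - \frac{134222023108159}{10183279437}$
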